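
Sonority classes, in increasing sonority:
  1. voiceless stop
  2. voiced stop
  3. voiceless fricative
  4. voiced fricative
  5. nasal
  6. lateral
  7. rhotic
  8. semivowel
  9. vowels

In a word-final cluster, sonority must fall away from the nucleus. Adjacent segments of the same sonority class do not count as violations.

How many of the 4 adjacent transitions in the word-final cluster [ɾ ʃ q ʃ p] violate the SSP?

1

/ɾ/ is a rhotic (sonority 7).
/ʃ/ is a voiceless fricative (sonority 3).
/q/ is a voiceless stop (sonority 1).
/ʃ/ is a voiceless fricative (sonority 3).
/p/ is a voiceless stop (sonority 1).
/ɾ/→/ʃ/: 7→3 (falls) — ok.
/ʃ/→/q/: 3→1 (falls) — ok.
/q/→/ʃ/: 1→3 (does not fall) — violation.
/ʃ/→/p/: 3→1 (falls) — ok.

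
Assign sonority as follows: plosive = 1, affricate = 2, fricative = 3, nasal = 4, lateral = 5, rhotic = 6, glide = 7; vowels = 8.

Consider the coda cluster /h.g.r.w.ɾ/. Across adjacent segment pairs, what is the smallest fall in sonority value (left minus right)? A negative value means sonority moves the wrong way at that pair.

-5

/h/ — fricative, sonority 3.
/g/ — plosive, sonority 1.
/r/ — rhotic, sonority 6.
/w/ — glide, sonority 7.
/ɾ/ — rhotic, sonority 6.
/h/→/g/: change +2.
/g/→/r/: change -5.
/r/→/w/: change -1.
/w/→/ɾ/: change +1.
Minimum = -5.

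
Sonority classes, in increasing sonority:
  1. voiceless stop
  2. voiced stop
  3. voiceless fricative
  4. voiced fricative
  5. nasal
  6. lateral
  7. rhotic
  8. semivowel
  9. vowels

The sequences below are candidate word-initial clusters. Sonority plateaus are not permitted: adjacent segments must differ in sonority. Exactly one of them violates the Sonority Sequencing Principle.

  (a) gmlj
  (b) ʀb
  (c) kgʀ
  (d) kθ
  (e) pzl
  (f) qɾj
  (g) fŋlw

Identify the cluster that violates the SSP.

b

(a) sonority 2-5-6-8: well-formed.
(b) sonority 7-2: ill-formed.
(c) sonority 1-2-7: well-formed.
(d) sonority 1-3: well-formed.
(e) sonority 1-4-6: well-formed.
(f) sonority 1-7-8: well-formed.
(g) sonority 3-5-6-8: well-formed.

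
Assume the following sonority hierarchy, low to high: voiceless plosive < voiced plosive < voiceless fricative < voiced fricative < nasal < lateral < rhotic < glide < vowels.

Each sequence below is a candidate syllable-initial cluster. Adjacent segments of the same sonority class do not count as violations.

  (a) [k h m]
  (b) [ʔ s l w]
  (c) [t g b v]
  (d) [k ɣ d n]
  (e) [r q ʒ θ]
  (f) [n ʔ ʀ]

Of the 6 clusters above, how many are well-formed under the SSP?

3

(a) sonority 1-3-5: well-formed.
(b) sonority 1-3-6-8: well-formed.
(c) sonority 1-2-2-4: well-formed.
(d) sonority 1-4-2-5: ill-formed.
(e) sonority 7-1-4-3: ill-formed.
(f) sonority 5-1-7: ill-formed.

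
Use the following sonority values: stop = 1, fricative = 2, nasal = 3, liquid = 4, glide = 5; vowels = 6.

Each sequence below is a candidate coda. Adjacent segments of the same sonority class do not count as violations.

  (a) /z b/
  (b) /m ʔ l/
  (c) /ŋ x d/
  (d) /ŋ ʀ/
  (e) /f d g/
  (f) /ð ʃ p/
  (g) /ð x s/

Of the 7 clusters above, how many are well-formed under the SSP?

5

(a) 2-1 → obeys
(b) 3-1-4 → violates
(c) 3-2-1 → obeys
(d) 3-4 → violates
(e) 2-1-1 → obeys
(f) 2-2-1 → obeys
(g) 2-2-2 → obeys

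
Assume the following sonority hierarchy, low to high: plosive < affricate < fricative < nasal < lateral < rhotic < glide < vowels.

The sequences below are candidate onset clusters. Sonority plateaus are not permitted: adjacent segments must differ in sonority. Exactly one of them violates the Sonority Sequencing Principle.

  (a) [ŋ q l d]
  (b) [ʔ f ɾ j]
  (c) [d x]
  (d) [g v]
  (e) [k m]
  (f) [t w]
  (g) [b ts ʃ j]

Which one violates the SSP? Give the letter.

a

(a) [ŋ q l d]: profile 4-1-5-1 — violates.
(b) [ʔ f ɾ j]: profile 1-3-6-7 — obeys.
(c) [d x]: profile 1-3 — obeys.
(d) [g v]: profile 1-3 — obeys.
(e) [k m]: profile 1-4 — obeys.
(f) [t w]: profile 1-7 — obeys.
(g) [b ts ʃ j]: profile 1-2-3-7 — obeys.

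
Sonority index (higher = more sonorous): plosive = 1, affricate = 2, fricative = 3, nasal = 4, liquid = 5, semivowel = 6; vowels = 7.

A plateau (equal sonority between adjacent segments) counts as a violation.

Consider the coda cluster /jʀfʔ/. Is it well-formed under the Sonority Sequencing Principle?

yes

/j/ is a semivowel (sonority 6).
/ʀ/ is a liquid (sonority 5).
/f/ is a fricative (sonority 3).
/ʔ/ is a plosive (sonority 1).
The profile 6-5-3-1 strictly falls, so the coda cluster satisfies the SSP.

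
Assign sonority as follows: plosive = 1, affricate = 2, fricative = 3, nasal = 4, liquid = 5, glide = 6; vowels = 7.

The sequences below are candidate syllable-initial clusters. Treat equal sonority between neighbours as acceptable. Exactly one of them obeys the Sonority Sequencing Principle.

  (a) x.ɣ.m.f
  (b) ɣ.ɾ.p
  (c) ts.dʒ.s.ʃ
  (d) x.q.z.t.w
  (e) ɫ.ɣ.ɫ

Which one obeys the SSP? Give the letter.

(a) sonority 3-3-4-3: ill-formed.
(b) sonority 3-5-1: ill-formed.
(c) sonority 2-2-3-3: well-formed.
(d) sonority 3-1-3-1-6: ill-formed.
(e) sonority 5-3-5: ill-formed.

c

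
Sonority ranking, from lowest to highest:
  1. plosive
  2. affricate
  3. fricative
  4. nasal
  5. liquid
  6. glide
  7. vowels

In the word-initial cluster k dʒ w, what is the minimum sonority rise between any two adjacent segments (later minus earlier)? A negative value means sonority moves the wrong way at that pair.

1

/k/ is a plosive (sonority 1).
/dʒ/ is an affricate (sonority 2).
/w/ is a glide (sonority 6).
/k/→/dʒ/: change +1.
/dʒ/→/w/: change +4.
Minimum = 1.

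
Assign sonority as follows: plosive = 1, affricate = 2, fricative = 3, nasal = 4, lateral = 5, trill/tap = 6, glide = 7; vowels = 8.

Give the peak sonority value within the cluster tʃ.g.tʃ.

/tʃ/ is an affricate (sonority 2).
/g/ is a plosive (sonority 1).
/tʃ/ is an affricate (sonority 2).
The maximum is 2.

2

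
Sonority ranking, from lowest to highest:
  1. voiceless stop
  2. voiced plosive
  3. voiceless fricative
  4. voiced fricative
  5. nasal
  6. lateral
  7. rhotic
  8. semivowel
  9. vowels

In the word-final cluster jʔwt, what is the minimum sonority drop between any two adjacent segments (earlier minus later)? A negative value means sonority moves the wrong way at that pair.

/j/ — semivowel, sonority 8.
/ʔ/ — voiceless stop, sonority 1.
/w/ — semivowel, sonority 8.
/t/ — voiceless stop, sonority 1.
/j/→/ʔ/: change +7.
/ʔ/→/w/: change -7.
/w/→/t/: change +7.
Minimum = -7.

-7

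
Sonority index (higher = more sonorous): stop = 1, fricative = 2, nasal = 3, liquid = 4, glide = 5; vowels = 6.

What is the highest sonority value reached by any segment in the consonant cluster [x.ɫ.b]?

/x/ is a fricative (sonority 2).
/ɫ/ is a liquid (sonority 4).
/b/ is a stop (sonority 1).
The maximum is 4.

4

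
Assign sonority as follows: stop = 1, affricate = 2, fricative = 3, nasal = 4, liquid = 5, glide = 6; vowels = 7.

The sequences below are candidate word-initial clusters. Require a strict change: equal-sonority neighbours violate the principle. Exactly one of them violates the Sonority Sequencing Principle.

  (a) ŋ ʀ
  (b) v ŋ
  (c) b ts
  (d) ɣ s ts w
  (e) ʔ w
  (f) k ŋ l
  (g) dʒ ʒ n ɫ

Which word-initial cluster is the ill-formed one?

(a) 4-5 → obeys
(b) 3-4 → obeys
(c) 1-2 → obeys
(d) 3-3-2-6 → violates
(e) 1-6 → obeys
(f) 1-4-5 → obeys
(g) 2-3-4-5 → obeys

d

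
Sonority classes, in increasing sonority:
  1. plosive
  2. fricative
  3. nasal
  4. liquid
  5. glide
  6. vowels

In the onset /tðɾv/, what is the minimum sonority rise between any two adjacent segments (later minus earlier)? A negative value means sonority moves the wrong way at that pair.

/t/ is a plosive (sonority 1).
/ð/ is a fricative (sonority 2).
/ɾ/ is a liquid (sonority 4).
/v/ is a fricative (sonority 2).
/t/→/ð/: change +1.
/ð/→/ɾ/: change +2.
/ɾ/→/v/: change -2.
Minimum = -2.

-2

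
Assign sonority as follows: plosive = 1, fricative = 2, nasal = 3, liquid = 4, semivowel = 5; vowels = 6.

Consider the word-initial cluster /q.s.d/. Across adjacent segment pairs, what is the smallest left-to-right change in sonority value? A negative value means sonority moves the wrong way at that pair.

/q/: plosive = 1.
/s/: fricative = 2.
/d/: plosive = 1.
/q/→/s/: change +1.
/s/→/d/: change -1.
Minimum = -1.

-1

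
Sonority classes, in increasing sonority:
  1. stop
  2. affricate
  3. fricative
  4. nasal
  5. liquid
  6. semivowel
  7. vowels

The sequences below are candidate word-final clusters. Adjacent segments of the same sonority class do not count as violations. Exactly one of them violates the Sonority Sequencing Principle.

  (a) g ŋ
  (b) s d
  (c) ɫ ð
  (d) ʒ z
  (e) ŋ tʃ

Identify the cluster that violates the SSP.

(a) g ŋ: profile 1-4 — violates.
(b) s d: profile 3-1 — obeys.
(c) ɫ ð: profile 5-3 — obeys.
(d) ʒ z: profile 3-3 — obeys.
(e) ŋ tʃ: profile 4-2 — obeys.

a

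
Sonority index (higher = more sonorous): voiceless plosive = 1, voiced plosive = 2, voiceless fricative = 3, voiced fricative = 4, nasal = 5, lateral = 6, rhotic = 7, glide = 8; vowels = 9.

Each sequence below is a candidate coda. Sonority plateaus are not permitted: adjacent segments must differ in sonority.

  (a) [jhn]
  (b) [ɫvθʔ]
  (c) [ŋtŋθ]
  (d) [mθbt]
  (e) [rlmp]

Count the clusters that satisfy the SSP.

3

(a) sonority 8-3-5: ill-formed.
(b) sonority 6-4-3-1: well-formed.
(c) sonority 5-1-5-3: ill-formed.
(d) sonority 5-3-2-1: well-formed.
(e) sonority 7-6-5-1: well-formed.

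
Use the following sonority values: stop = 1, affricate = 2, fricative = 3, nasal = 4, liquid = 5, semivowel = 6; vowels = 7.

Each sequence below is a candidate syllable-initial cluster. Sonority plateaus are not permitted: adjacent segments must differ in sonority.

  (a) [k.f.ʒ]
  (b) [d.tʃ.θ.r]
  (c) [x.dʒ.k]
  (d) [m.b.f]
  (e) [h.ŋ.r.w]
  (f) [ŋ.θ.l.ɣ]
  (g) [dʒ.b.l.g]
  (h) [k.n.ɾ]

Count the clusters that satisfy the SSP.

(a) [k.f.ʒ]: profile 1-3-3 — violates.
(b) [d.tʃ.θ.r]: profile 1-2-3-5 — obeys.
(c) [x.dʒ.k]: profile 3-2-1 — violates.
(d) [m.b.f]: profile 4-1-3 — violates.
(e) [h.ŋ.r.w]: profile 3-4-5-6 — obeys.
(f) [ŋ.θ.l.ɣ]: profile 4-3-5-3 — violates.
(g) [dʒ.b.l.g]: profile 2-1-5-1 — violates.
(h) [k.n.ɾ]: profile 1-4-5 — obeys.

3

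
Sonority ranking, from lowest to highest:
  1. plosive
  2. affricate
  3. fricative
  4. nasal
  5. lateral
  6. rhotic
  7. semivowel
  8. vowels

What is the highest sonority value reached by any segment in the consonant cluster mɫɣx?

5

/m/: nasal = 4.
/ɫ/: lateral = 5.
/ɣ/: fricative = 3.
/x/: fricative = 3.
The maximum is 5.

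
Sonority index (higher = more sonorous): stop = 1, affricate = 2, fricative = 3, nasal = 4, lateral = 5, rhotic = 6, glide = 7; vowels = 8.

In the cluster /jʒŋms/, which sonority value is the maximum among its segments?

/j/: glide = 7.
/ʒ/: fricative = 3.
/ŋ/: nasal = 4.
/m/: nasal = 4.
/s/: fricative = 3.
The maximum is 7.

7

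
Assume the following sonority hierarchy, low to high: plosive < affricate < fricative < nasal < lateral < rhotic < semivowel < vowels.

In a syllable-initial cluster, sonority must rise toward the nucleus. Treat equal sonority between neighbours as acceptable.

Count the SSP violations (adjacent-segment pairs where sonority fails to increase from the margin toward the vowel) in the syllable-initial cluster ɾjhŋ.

/ɾ/ is a rhotic (sonority 6).
/j/ is a semivowel (sonority 7).
/h/ is a fricative (sonority 3).
/ŋ/ is a nasal (sonority 4).
/ɾ/→/j/: 6→7 (rises) — ok.
/j/→/h/: 7→3 (does not rise) — violation.
/h/→/ŋ/: 3→4 (rises) — ok.

1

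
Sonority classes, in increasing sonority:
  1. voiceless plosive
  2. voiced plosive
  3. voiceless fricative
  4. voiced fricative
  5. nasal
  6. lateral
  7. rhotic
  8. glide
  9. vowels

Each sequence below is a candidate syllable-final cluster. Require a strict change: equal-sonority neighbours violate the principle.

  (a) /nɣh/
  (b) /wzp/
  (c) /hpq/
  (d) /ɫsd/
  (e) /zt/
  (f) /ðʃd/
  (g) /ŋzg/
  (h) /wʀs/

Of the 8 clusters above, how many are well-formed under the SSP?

7

(a) sonority 5-4-3: well-formed.
(b) sonority 8-4-1: well-formed.
(c) sonority 3-1-1: ill-formed.
(d) sonority 6-3-2: well-formed.
(e) sonority 4-1: well-formed.
(f) sonority 4-3-2: well-formed.
(g) sonority 5-4-2: well-formed.
(h) sonority 8-7-3: well-formed.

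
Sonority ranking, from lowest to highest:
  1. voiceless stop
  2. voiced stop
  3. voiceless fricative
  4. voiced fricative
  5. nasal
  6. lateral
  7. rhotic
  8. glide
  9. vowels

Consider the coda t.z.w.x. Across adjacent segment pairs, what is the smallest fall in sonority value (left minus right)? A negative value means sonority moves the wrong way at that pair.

/t/: voiceless stop = 1.
/z/: voiced fricative = 4.
/w/: glide = 8.
/x/: voiceless fricative = 3.
/t/→/z/: change -3.
/z/→/w/: change -4.
/w/→/x/: change +5.
Minimum = -4.

-4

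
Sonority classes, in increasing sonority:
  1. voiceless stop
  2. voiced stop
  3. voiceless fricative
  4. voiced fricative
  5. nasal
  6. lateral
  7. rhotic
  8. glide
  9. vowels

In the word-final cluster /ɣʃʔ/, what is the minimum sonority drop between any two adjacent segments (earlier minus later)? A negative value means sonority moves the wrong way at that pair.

/ɣ/ is a voiced fricative (sonority 4).
/ʃ/ is a voiceless fricative (sonority 3).
/ʔ/ is a voiceless stop (sonority 1).
/ɣ/→/ʃ/: change +1.
/ʃ/→/ʔ/: change +2.
Minimum = 1.

1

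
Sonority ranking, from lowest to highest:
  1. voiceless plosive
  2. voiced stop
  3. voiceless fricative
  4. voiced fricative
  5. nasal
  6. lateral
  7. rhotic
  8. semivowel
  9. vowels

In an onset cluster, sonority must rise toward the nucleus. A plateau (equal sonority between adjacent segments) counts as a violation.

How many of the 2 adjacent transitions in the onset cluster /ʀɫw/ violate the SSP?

/ʀ/: rhotic = 7.
/ɫ/: lateral = 6.
/w/: semivowel = 8.
/ʀ/→/ɫ/: 7→6 (does not rise) — violation.
/ɫ/→/w/: 6→8 (rises) — ok.

1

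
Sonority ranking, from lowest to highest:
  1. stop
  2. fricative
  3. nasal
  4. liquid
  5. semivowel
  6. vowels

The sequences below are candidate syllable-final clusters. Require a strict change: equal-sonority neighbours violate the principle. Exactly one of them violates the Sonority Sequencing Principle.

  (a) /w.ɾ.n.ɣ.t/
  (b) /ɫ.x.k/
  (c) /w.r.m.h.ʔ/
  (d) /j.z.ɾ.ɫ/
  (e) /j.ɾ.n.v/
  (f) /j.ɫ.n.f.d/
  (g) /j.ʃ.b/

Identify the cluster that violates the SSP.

d

(a) sonority 5-4-3-2-1: well-formed.
(b) sonority 4-2-1: well-formed.
(c) sonority 5-4-3-2-1: well-formed.
(d) sonority 5-2-4-4: ill-formed.
(e) sonority 5-4-3-2: well-formed.
(f) sonority 5-4-3-2-1: well-formed.
(g) sonority 5-2-1: well-formed.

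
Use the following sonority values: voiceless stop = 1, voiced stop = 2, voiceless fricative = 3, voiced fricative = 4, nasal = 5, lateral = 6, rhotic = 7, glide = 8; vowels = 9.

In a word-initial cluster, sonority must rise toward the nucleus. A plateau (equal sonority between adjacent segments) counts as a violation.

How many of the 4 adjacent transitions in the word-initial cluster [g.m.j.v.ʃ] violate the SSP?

/g/: voiced stop = 2.
/m/: nasal = 5.
/j/: glide = 8.
/v/: voiced fricative = 4.
/ʃ/: voiceless fricative = 3.
/g/→/m/: 2→5 (rises) — ok.
/m/→/j/: 5→8 (rises) — ok.
/j/→/v/: 8→4 (does not rise) — violation.
/v/→/ʃ/: 4→3 (does not rise) — violation.

2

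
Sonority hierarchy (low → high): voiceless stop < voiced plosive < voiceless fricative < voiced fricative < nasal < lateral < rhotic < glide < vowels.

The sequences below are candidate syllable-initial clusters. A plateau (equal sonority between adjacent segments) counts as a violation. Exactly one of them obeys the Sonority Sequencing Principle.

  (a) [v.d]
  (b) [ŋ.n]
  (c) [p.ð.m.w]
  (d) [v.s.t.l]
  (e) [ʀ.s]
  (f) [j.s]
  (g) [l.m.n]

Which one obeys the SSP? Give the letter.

(a) [v.d]: profile 4-2 — violates.
(b) [ŋ.n]: profile 5-5 — violates.
(c) [p.ð.m.w]: profile 1-4-5-8 — obeys.
(d) [v.s.t.l]: profile 4-3-1-6 — violates.
(e) [ʀ.s]: profile 7-3 — violates.
(f) [j.s]: profile 8-3 — violates.
(g) [l.m.n]: profile 6-5-5 — violates.

c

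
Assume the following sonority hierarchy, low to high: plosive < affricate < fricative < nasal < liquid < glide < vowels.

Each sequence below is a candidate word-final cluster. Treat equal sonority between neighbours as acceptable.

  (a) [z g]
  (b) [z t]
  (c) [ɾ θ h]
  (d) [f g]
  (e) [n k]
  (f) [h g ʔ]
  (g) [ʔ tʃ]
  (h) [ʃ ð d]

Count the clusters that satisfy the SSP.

(a) 3-1 → obeys
(b) 3-1 → obeys
(c) 5-3-3 → obeys
(d) 3-1 → obeys
(e) 4-1 → obeys
(f) 3-1-1 → obeys
(g) 1-2 → violates
(h) 3-3-1 → obeys

7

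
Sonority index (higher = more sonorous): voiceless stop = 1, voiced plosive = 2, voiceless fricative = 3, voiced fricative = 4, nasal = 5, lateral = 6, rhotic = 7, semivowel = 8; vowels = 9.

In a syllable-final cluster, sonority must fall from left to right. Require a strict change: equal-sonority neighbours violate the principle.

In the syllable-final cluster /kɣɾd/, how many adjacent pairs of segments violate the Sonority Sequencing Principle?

/k/ — voiceless stop, sonority 1.
/ɣ/ — voiced fricative, sonority 4.
/ɾ/ — rhotic, sonority 7.
/d/ — voiced plosive, sonority 2.
/k/→/ɣ/: 1→4 (does not fall) — violation.
/ɣ/→/ɾ/: 4→7 (does not fall) — violation.
/ɾ/→/d/: 7→2 (falls) — ok.

2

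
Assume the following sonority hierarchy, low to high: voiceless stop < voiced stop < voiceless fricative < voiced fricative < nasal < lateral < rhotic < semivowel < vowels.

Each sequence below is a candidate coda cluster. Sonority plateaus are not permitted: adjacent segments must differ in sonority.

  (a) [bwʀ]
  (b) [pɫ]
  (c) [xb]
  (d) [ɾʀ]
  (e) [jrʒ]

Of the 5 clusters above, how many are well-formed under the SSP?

(a) [bwʀ]: profile 2-8-7 — violates.
(b) [pɫ]: profile 1-6 — violates.
(c) [xb]: profile 3-2 — obeys.
(d) [ɾʀ]: profile 7-7 — violates.
(e) [jrʒ]: profile 8-7-4 — obeys.

2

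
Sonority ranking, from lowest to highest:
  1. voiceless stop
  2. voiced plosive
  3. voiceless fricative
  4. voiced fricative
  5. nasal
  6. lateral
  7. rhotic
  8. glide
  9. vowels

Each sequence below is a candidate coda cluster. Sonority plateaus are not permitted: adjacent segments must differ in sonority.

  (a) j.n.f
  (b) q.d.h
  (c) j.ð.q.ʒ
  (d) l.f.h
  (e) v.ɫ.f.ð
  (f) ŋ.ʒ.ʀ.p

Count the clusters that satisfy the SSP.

(a) j.n.f: profile 8-5-3 — obeys.
(b) q.d.h: profile 1-2-3 — violates.
(c) j.ð.q.ʒ: profile 8-4-1-4 — violates.
(d) l.f.h: profile 6-3-3 — violates.
(e) v.ɫ.f.ð: profile 4-6-3-4 — violates.
(f) ŋ.ʒ.ʀ.p: profile 5-4-7-1 — violates.

1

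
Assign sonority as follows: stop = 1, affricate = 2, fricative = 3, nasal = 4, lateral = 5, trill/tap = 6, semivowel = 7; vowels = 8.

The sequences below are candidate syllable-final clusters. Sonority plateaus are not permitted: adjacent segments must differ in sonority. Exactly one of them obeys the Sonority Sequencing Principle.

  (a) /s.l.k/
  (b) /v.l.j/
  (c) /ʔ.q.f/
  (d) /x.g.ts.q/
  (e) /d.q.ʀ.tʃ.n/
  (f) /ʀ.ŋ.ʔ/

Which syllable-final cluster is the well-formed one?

(a) 3-5-1 → violates
(b) 3-5-7 → violates
(c) 1-1-3 → violates
(d) 3-1-2-1 → violates
(e) 1-1-6-2-4 → violates
(f) 6-4-1 → obeys

f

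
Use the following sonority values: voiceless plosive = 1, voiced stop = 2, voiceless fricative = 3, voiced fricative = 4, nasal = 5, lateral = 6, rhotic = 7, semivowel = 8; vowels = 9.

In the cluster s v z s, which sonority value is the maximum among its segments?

4

/s/: voiceless fricative = 3.
/v/: voiced fricative = 4.
/z/: voiced fricative = 4.
/s/: voiceless fricative = 3.
The maximum is 4.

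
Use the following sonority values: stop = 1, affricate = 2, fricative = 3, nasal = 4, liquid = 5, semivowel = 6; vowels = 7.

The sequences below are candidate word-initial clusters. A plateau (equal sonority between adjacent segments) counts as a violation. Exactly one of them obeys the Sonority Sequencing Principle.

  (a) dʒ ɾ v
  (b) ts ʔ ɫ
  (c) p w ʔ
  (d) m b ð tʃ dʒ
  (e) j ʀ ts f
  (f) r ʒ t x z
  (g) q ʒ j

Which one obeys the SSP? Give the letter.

g

(a) 2-5-3 → violates
(b) 2-1-5 → violates
(c) 1-6-1 → violates
(d) 4-1-3-2-2 → violates
(e) 6-5-2-3 → violates
(f) 5-3-1-3-3 → violates
(g) 1-3-6 → obeys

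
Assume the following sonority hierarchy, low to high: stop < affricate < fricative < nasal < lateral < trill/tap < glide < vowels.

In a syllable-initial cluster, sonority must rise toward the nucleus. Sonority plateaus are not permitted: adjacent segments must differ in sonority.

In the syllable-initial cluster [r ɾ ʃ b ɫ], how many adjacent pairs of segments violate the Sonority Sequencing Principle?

/r/ — trill/tap, sonority 6.
/ɾ/ — trill/tap, sonority 6.
/ʃ/ — fricative, sonority 3.
/b/ — stop, sonority 1.
/ɫ/ — lateral, sonority 5.
/r/→/ɾ/: 6→6 (plateau) — violation.
/ɾ/→/ʃ/: 6→3 (does not rise) — violation.
/ʃ/→/b/: 3→1 (does not rise) — violation.
/b/→/ɫ/: 1→5 (rises) — ok.

3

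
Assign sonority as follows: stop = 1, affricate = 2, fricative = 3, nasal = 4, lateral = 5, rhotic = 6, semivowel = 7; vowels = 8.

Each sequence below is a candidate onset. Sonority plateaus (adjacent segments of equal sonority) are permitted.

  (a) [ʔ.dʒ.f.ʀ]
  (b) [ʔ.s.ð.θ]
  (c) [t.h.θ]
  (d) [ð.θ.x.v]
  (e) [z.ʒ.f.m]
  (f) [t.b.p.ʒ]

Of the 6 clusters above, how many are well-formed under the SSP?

6

(a) sonority 1-2-3-6: well-formed.
(b) sonority 1-3-3-3: well-formed.
(c) sonority 1-3-3: well-formed.
(d) sonority 3-3-3-3: well-formed.
(e) sonority 3-3-3-4: well-formed.
(f) sonority 1-1-1-3: well-formed.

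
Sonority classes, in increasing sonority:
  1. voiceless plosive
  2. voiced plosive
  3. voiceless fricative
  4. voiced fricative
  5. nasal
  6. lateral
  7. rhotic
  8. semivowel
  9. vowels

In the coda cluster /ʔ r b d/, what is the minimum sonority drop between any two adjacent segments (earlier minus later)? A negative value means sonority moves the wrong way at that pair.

/ʔ/: voiceless plosive = 1.
/r/: rhotic = 7.
/b/: voiced plosive = 2.
/d/: voiced plosive = 2.
/ʔ/→/r/: change -6.
/r/→/b/: change +5.
/b/→/d/: change +0.
Minimum = -6.

-6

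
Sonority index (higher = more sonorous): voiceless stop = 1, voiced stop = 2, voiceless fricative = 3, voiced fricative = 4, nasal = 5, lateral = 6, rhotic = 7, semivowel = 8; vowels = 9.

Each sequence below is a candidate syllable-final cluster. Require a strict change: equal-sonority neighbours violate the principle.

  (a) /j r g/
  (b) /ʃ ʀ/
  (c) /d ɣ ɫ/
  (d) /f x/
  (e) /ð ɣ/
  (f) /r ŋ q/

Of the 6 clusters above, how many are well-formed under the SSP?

2

(a) /j r g/: profile 8-7-2 — obeys.
(b) /ʃ ʀ/: profile 3-7 — violates.
(c) /d ɣ ɫ/: profile 2-4-6 — violates.
(d) /f x/: profile 3-3 — violates.
(e) /ð ɣ/: profile 4-4 — violates.
(f) /r ŋ q/: profile 7-5-1 — obeys.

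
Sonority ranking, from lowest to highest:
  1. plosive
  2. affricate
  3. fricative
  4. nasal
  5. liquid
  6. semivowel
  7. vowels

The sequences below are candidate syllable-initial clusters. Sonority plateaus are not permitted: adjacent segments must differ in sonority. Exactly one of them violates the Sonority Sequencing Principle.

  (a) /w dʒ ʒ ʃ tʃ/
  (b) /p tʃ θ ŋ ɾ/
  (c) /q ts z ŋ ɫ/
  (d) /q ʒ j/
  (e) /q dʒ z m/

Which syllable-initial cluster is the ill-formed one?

a

(a) 6-2-3-3-2 → violates
(b) 1-2-3-4-5 → obeys
(c) 1-2-3-4-5 → obeys
(d) 1-3-6 → obeys
(e) 1-2-3-4 → obeys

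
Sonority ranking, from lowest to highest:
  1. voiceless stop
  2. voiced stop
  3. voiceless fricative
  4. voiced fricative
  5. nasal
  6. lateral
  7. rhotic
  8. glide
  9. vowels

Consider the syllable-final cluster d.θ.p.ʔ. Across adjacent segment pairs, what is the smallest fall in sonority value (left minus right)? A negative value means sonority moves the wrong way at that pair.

-1

/d/ is a voiced stop (sonority 2).
/θ/ is a voiceless fricative (sonority 3).
/p/ is a voiceless stop (sonority 1).
/ʔ/ is a voiceless stop (sonority 1).
/d/→/θ/: change -1.
/θ/→/p/: change +2.
/p/→/ʔ/: change +0.
Minimum = -1.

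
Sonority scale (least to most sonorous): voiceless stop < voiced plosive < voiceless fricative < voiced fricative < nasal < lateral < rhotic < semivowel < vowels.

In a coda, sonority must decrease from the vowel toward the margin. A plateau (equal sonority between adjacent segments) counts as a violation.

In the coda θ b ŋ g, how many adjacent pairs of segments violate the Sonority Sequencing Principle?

1

/θ/ is a voiceless fricative (sonority 3).
/b/ is a voiced plosive (sonority 2).
/ŋ/ is a nasal (sonority 5).
/g/ is a voiced plosive (sonority 2).
/θ/→/b/: 3→2 (falls) — ok.
/b/→/ŋ/: 2→5 (does not fall) — violation.
/ŋ/→/g/: 5→2 (falls) — ok.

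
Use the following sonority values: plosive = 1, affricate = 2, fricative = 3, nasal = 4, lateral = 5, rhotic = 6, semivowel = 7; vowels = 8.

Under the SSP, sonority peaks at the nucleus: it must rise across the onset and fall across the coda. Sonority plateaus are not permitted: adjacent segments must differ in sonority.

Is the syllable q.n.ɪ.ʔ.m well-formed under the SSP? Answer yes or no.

Onset: /q/ is a plosive (sonority 1), /n/ is a nasal (sonority 4); then the nucleus /ɪ/ (sonority 8).
Onset profile 1-4-8 — rises to the nucleus.
Coda: /ʔ/ is a plosive (sonority 1), /m/ is a nasal (sonority 4).
Coda profile 8-1-4 — does not strictly fall throughout.

no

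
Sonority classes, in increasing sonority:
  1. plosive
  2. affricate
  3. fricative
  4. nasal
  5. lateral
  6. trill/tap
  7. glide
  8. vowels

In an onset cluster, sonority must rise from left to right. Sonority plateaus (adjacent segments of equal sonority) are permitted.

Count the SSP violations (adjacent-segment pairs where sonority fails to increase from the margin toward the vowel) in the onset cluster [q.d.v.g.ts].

1

/q/: plosive = 1.
/d/: plosive = 1.
/v/: fricative = 3.
/g/: plosive = 1.
/ts/: affricate = 2.
/q/→/d/: 1→1 (plateau, allowed) — ok.
/d/→/v/: 1→3 (rises) — ok.
/v/→/g/: 3→1 (does not rise) — violation.
/g/→/ts/: 1→2 (rises) — ok.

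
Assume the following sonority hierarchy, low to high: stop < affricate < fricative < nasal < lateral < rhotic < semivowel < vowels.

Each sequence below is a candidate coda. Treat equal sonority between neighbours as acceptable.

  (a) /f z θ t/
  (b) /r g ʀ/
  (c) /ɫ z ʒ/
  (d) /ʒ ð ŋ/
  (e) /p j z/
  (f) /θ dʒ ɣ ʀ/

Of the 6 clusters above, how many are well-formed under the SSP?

2

(a) /f z θ t/: profile 3-3-3-1 — obeys.
(b) /r g ʀ/: profile 6-1-6 — violates.
(c) /ɫ z ʒ/: profile 5-3-3 — obeys.
(d) /ʒ ð ŋ/: profile 3-3-4 — violates.
(e) /p j z/: profile 1-7-3 — violates.
(f) /θ dʒ ɣ ʀ/: profile 3-2-3-6 — violates.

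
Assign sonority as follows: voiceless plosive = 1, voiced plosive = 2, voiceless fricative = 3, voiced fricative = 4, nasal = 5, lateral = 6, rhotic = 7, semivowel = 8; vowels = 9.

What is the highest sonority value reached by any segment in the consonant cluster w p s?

/w/ — semivowel, sonority 8.
/p/ — voiceless plosive, sonority 1.
/s/ — voiceless fricative, sonority 3.
The maximum is 8.

8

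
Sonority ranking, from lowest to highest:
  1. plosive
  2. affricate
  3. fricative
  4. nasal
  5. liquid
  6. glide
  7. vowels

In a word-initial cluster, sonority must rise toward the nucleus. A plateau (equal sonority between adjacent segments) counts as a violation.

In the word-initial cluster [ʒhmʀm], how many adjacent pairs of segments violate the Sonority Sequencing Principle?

/ʒ/: fricative = 3.
/h/: fricative = 3.
/m/: nasal = 4.
/ʀ/: liquid = 5.
/m/: nasal = 4.
/ʒ/→/h/: 3→3 (plateau) — violation.
/h/→/m/: 3→4 (rises) — ok.
/m/→/ʀ/: 4→5 (rises) — ok.
/ʀ/→/m/: 5→4 (does not rise) — violation.

2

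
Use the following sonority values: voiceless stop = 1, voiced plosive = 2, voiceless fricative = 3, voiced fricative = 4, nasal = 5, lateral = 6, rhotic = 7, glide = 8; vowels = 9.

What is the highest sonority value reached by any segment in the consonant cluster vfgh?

4

/v/ — voiced fricative, sonority 4.
/f/ — voiceless fricative, sonority 3.
/g/ — voiced plosive, sonority 2.
/h/ — voiceless fricative, sonority 3.
The maximum is 4.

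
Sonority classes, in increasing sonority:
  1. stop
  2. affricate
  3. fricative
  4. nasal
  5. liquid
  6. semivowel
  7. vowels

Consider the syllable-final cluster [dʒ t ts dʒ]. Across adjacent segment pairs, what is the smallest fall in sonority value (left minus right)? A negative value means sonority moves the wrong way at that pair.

/dʒ/ — affricate, sonority 2.
/t/ — stop, sonority 1.
/ts/ — affricate, sonority 2.
/dʒ/ — affricate, sonority 2.
/dʒ/→/t/: change +1.
/t/→/ts/: change -1.
/ts/→/dʒ/: change +0.
Minimum = -1.

-1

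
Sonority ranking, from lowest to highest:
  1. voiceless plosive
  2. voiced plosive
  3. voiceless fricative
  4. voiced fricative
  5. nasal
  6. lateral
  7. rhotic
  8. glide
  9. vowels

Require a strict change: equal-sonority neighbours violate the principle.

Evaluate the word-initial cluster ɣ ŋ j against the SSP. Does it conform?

yes

/ɣ/ is a voiced fricative (sonority 4).
/ŋ/ is a nasal (sonority 5).
/j/ is a glide (sonority 8).
The profile 4-5-8 strictly rises, so the word-initial cluster satisfies the SSP.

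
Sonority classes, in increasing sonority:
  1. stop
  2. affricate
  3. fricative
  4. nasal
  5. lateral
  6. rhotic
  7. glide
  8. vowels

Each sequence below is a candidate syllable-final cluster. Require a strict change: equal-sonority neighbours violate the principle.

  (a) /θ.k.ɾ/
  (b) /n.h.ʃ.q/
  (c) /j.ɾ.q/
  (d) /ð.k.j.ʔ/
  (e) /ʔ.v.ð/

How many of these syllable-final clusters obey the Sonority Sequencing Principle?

(a) /θ.k.ɾ/: profile 3-1-6 — violates.
(b) /n.h.ʃ.q/: profile 4-3-3-1 — violates.
(c) /j.ɾ.q/: profile 7-6-1 — obeys.
(d) /ð.k.j.ʔ/: profile 3-1-7-1 — violates.
(e) /ʔ.v.ð/: profile 1-3-3 — violates.

1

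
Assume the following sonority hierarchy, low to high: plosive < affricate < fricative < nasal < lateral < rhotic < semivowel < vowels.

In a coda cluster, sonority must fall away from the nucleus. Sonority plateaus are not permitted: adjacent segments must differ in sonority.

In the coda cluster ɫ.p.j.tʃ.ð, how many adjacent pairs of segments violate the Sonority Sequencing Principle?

2

/ɫ/ — lateral, sonority 5.
/p/ — plosive, sonority 1.
/j/ — semivowel, sonority 7.
/tʃ/ — affricate, sonority 2.
/ð/ — fricative, sonority 3.
/ɫ/→/p/: 5→1 (falls) — ok.
/p/→/j/: 1→7 (does not fall) — violation.
/j/→/tʃ/: 7→2 (falls) — ok.
/tʃ/→/ð/: 2→3 (does not fall) — violation.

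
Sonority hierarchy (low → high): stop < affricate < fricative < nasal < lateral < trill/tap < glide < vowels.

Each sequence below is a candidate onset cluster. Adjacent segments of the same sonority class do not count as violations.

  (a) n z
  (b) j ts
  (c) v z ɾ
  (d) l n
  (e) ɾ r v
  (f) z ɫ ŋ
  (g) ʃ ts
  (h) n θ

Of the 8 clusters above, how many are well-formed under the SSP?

(a) sonority 4-3: ill-formed.
(b) sonority 7-2: ill-formed.
(c) sonority 3-3-6: well-formed.
(d) sonority 5-4: ill-formed.
(e) sonority 6-6-3: ill-formed.
(f) sonority 3-5-4: ill-formed.
(g) sonority 3-2: ill-formed.
(h) sonority 4-3: ill-formed.

1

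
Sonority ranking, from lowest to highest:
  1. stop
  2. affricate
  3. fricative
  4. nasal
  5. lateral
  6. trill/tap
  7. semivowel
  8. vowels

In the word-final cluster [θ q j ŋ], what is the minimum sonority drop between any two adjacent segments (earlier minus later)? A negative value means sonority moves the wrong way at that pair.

-6

/θ/ — fricative, sonority 3.
/q/ — stop, sonority 1.
/j/ — semivowel, sonority 7.
/ŋ/ — nasal, sonority 4.
/θ/→/q/: change +2.
/q/→/j/: change -6.
/j/→/ŋ/: change +3.
Minimum = -6.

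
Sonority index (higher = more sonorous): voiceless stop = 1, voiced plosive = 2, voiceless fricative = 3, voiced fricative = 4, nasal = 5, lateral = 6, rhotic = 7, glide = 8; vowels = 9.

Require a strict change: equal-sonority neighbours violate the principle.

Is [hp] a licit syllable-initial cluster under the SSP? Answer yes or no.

no

/h/ — voiceless fricative, sonority 3.
/p/ — voiceless stop, sonority 1.
The profile is 3-1. Between /h/ (3) and /p/ (1) sonority does not rise, so the cluster violates the SSP.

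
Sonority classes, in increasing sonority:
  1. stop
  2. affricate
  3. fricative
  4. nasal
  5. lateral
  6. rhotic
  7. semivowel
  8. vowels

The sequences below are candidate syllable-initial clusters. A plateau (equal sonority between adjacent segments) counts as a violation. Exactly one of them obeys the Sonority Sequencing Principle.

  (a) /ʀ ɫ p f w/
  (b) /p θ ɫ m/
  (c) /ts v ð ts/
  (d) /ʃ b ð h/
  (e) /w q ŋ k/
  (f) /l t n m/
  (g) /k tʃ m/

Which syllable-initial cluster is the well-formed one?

g

(a) /ʀ ɫ p f w/: profile 6-5-1-3-7 — violates.
(b) /p θ ɫ m/: profile 1-3-5-4 — violates.
(c) /ts v ð ts/: profile 2-3-3-2 — violates.
(d) /ʃ b ð h/: profile 3-1-3-3 — violates.
(e) /w q ŋ k/: profile 7-1-4-1 — violates.
(f) /l t n m/: profile 5-1-4-4 — violates.
(g) /k tʃ m/: profile 1-2-4 — obeys.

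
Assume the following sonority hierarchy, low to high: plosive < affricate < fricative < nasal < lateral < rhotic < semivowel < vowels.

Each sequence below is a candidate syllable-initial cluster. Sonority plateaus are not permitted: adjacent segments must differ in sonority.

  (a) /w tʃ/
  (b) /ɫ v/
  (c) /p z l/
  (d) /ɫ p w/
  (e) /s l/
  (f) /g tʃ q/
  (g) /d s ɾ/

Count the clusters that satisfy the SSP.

3

(a) sonority 7-2: ill-formed.
(b) sonority 5-3: ill-formed.
(c) sonority 1-3-5: well-formed.
(d) sonority 5-1-7: ill-formed.
(e) sonority 3-5: well-formed.
(f) sonority 1-2-1: ill-formed.
(g) sonority 1-3-6: well-formed.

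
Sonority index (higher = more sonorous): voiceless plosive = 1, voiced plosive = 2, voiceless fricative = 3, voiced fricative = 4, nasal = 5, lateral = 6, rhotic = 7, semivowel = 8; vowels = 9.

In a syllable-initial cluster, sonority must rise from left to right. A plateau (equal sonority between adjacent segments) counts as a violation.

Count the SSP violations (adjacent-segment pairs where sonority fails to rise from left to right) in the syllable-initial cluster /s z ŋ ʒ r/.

/s/ is a voiceless fricative (sonority 3).
/z/ is a voiced fricative (sonority 4).
/ŋ/ is a nasal (sonority 5).
/ʒ/ is a voiced fricative (sonority 4).
/r/ is a rhotic (sonority 7).
/s/→/z/: 3→4 (rises) — ok.
/z/→/ŋ/: 4→5 (rises) — ok.
/ŋ/→/ʒ/: 5→4 (does not rise) — violation.
/ʒ/→/r/: 4→7 (rises) — ok.

1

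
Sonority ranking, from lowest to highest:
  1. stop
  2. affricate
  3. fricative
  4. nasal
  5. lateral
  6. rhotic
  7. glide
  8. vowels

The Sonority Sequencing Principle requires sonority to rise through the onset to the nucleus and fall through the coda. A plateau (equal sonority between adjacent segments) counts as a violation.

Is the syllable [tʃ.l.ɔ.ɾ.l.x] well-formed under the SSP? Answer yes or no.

Onset: /tʃ/ is an affricate (sonority 2), /l/ is a lateral (sonority 5); then the nucleus /ɔ/ (sonority 8).
Onset profile 2-5-8 — rises to the nucleus.
Coda: /ɾ/ is a rhotic (sonority 6), /l/ is a lateral (sonority 5), /x/ is a fricative (sonority 3).
Coda profile 8-6-5-3 — falls from the nucleus.

yes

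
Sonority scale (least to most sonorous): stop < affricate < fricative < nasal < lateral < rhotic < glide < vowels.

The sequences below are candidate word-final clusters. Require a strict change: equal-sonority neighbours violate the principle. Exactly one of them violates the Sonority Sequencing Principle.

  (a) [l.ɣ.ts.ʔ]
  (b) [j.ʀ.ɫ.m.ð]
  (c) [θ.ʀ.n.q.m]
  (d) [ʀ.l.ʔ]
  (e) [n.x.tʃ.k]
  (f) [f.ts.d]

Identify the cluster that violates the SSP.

(a) [l.ɣ.ts.ʔ]: profile 5-3-2-1 — obeys.
(b) [j.ʀ.ɫ.m.ð]: profile 7-6-5-4-3 — obeys.
(c) [θ.ʀ.n.q.m]: profile 3-6-4-1-4 — violates.
(d) [ʀ.l.ʔ]: profile 6-5-1 — obeys.
(e) [n.x.tʃ.k]: profile 4-3-2-1 — obeys.
(f) [f.ts.d]: profile 3-2-1 — obeys.

c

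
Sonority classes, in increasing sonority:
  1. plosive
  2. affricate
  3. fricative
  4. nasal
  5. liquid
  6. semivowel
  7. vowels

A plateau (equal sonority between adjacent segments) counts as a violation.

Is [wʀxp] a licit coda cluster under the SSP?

yes

/w/ is a semivowel (sonority 6).
/ʀ/ is a liquid (sonority 5).
/x/ is a fricative (sonority 3).
/p/ is a plosive (sonority 1).
The profile 6-5-3-1 strictly falls, so the coda cluster satisfies the SSP.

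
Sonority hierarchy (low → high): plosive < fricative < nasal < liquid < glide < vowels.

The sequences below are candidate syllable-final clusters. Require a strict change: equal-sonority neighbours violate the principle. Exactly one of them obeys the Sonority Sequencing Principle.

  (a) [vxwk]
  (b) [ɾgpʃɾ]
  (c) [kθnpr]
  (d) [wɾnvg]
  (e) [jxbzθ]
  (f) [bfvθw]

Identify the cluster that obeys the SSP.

d

(a) [vxwk]: profile 2-2-5-1 — violates.
(b) [ɾgpʃɾ]: profile 4-1-1-2-4 — violates.
(c) [kθnpr]: profile 1-2-3-1-4 — violates.
(d) [wɾnvg]: profile 5-4-3-2-1 — obeys.
(e) [jxbzθ]: profile 5-2-1-2-2 — violates.
(f) [bfvθw]: profile 1-2-2-2-5 — violates.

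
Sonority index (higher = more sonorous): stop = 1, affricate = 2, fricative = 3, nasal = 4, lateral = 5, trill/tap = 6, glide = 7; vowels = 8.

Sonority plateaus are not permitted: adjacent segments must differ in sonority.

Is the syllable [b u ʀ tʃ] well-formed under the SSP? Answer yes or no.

Onset: /b/ is a stop (sonority 1); then the nucleus /u/ (sonority 8).
Onset profile 1-8 — rises to the nucleus.
Coda: /ʀ/ is a trill/tap (sonority 6), /tʃ/ is an affricate (sonority 2).
Coda profile 8-6-2 — falls from the nucleus.

yes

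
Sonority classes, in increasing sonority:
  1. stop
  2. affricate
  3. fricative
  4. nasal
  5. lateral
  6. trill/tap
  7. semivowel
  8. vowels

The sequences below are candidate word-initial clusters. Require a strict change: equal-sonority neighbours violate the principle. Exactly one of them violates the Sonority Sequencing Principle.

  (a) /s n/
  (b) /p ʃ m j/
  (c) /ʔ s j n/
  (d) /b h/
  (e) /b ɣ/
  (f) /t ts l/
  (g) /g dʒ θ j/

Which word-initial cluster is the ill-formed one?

(a) /s n/: profile 3-4 — obeys.
(b) /p ʃ m j/: profile 1-3-4-7 — obeys.
(c) /ʔ s j n/: profile 1-3-7-4 — violates.
(d) /b h/: profile 1-3 — obeys.
(e) /b ɣ/: profile 1-3 — obeys.
(f) /t ts l/: profile 1-2-5 — obeys.
(g) /g dʒ θ j/: profile 1-2-3-7 — obeys.

c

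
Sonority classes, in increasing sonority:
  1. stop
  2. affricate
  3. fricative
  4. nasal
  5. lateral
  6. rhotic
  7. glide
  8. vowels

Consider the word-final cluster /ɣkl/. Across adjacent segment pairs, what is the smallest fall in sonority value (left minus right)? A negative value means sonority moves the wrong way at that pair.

-4

/ɣ/ is a fricative (sonority 3).
/k/ is a stop (sonority 1).
/l/ is a lateral (sonority 5).
/ɣ/→/k/: change +2.
/k/→/l/: change -4.
Minimum = -4.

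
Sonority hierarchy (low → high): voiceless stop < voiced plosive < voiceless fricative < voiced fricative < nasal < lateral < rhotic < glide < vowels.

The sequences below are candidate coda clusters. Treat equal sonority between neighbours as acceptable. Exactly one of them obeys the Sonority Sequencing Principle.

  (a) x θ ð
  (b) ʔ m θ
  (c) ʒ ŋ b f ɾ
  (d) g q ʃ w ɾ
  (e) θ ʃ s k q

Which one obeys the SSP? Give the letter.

(a) x θ ð: profile 3-3-4 — violates.
(b) ʔ m θ: profile 1-5-3 — violates.
(c) ʒ ŋ b f ɾ: profile 4-5-2-3-7 — violates.
(d) g q ʃ w ɾ: profile 2-1-3-8-7 — violates.
(e) θ ʃ s k q: profile 3-3-3-1-1 — obeys.

e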